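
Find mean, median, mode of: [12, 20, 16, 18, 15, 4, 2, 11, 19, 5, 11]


Sorted: [2, 4, 5, 11, 11, 12, 15, 16, 18, 19, 20]
Mean = 133/11
Median = 12
Freq: {12: 1, 20: 1, 16: 1, 18: 1, 15: 1, 4: 1, 2: 1, 11: 2, 19: 1, 5: 1}
Mode: [11]

Mean=133/11, Median=12, Mode=11


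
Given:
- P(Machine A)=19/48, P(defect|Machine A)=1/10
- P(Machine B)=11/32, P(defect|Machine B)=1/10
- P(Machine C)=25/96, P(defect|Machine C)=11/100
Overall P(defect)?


P(B) = Σ P(B|Aᵢ)×P(Aᵢ)
  1/10×19/48 = 19/480
  1/10×11/32 = 11/320
  11/100×25/96 = 11/384
Sum = 197/1920

P(defect) = 197/1920 ≈ 10.26%


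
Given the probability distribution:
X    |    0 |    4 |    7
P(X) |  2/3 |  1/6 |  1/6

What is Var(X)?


E[X] = 11/6
E[X²] = 65/6
Var(X) = E[X²] - (E[X])² = 65/6 - 121/36 = 269/36

Var(X) = 269/36 ≈ 7.4722


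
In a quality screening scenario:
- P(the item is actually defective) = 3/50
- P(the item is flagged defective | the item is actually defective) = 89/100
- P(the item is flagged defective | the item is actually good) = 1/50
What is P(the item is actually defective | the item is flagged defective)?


Using Bayes' theorem:
P(A|B) = P(B|A)·P(A) / P(B)

P(the item is flagged defective) = 89/100 × 3/50 + 1/50 × 47/50
= 267/5000 + 47/2500 = 361/5000

P(the item is actually defective|the item is flagged defective) = (267/5000) / (361/5000) = 267/361

P(the item is actually defective|the item is flagged defective) = 267/361 ≈ 73.96%


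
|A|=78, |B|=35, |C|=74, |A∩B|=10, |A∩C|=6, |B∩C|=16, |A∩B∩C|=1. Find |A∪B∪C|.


|A∪B∪C| = 78+35+74-10-6-16+1 = 156

|A∪B∪C| = 156


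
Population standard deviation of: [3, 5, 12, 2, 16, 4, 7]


Mean = 49/7 = 7
  (3-7)²=16
  (5-7)²=4
  (12-7)²=25
  (2-7)²=25
  (16-7)²=81
  (4-7)²=9
  (7-7)²=0
Σ(x-μ)² = 160
σ² = 160/7

σ = √(160/7) ≈ 4.7809


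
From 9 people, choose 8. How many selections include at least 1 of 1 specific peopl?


Complement: C(9,8) - C(8,8) = 9 - 1 = 8

8


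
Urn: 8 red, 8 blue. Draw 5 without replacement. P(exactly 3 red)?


Hypergeometric: C(8,3)×C(8,2)/C(16,5)
= 56×28/4368 = 14/39

P(X=3) = 14/39 ≈ 35.90%


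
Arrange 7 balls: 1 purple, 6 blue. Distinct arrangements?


7!/(1!×6!) = 7

7


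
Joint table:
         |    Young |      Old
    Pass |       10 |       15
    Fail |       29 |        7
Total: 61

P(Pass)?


P(Pass) = (10+15)/61 = 25/61

P(Pass) = 25/61 ≈ 40.98%


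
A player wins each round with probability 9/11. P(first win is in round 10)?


Geometric: P(X=10) = (1-p)^(k-1)×p = (2/11)^9×9/11 = 4608/25937424601

P(X=10) = 4608/25937424601 ≈ 0.00%


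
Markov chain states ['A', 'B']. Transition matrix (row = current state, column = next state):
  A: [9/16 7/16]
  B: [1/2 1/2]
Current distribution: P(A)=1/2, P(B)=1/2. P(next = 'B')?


P(next=B) = Σᵢ P(now=i)×P(i→B)
= 1/2×7/16 + 1/2×1/2
= 7/32 + 1/4 = 15/32

P = 15/32 ≈ 0.4688


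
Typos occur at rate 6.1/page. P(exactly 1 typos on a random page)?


Poisson(λ=6.1): P(X=1) = e^(-λ)×λ^k/k!
= e^(-6.1) × 6.1^1 / 1!
≈ 0.002242867719 × 6.1 / 1 ≈ 0.013681

P(X=1) ≈ 0.013681 ≈ 1.37%


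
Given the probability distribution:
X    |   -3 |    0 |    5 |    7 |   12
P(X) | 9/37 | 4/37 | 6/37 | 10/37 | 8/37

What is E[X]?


E[X] = Σ x·P(X=x)
= (-3)×(9/37) + (0)×(4/37) + (5)×(6/37) + (7)×(10/37) + (12)×(8/37)
= 169/37

E[X] = 169/37


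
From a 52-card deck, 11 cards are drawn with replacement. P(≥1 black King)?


P(not a black King) = 50/52 = 25/26
P(none in 11 draws) = (25/26)^11 = 2384185791015625/3670344486987776
P(≥1 black King) = 1 - 2384185791015625/3670344486987776 = 1286158695972151/3670344486987776

P = 1286158695972151/3670344486987776 ≈ 35.04%


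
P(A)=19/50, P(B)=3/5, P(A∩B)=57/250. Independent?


P(A)×P(B) = 57/250
P(A∩B) = 57/250
Equal ✓ → Independent

Yes, independent


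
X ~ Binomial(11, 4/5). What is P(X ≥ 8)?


P(X ≥ 8) = Σ P(X=i) for i=8..11
P(X=8) = 2162688/9765625
P(X=9) = 2883584/9765625
P(X=10) = 11534336/48828125
P(X=11) = 4194304/48828125
Sum = 65536/78125

P(X ≥ 8) = 65536/78125 ≈ 83.89%


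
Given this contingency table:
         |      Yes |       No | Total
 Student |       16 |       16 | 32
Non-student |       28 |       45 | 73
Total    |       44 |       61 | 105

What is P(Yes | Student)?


P(Yes | Student) = 16/(16+16) = 16/32 = 1/2

P(Yes|Student) = 1/2 ≈ 50.00%


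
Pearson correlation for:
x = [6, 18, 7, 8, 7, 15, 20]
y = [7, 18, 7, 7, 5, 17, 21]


n=7, Σx=81, Σy=82, Σxy=1181, Σx²=1147, Σy²=1226
r = (7×1181 - 81×82)/√((7×1147 - 81²)(7×1226 - 82²))
= 1625/√(1468×1858) = 1625/√2727544 ≈ 1625/1651.5278 ≈ 0.9839

r ≈ 0.9839


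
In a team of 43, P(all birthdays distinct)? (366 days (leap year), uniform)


P(all different) = Π(366-i)/366 for i=0..42
= (366/366)×(365/366)×...×(324/366)
= 0.076637

P ≈ 0.0766 ≈ 7.66%


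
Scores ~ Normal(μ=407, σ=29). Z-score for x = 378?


z = (x - μ)/σ = (378 - 407)/29 = -1.0

z = -1.0


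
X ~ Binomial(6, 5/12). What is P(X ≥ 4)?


P(X ≥ 4) = Σ P(X=i) for i=4..6
P(X=4) = 153125/995328
P(X=5) = 21875/497664
P(X=6) = 15625/2985984
Sum = 303125/1492992

P(X ≥ 4) = 303125/1492992 ≈ 20.30%


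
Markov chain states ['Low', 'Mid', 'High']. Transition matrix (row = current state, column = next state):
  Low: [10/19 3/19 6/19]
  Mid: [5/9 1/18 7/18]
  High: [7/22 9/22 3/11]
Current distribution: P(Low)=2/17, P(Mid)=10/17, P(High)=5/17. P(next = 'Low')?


P(next=Low) = Σᵢ P(now=i)×P(i→Low)
= 2/17×10/19 + 10/17×5/9 + 5/17×7/22
= 20/323 + 50/153 + 35/374 = 30845/63954

P = 30845/63954 ≈ 0.4823


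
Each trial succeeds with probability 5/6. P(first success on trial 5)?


Geometric: P(X=5) = (1-p)^(k-1)×p = (1/6)^4×5/6 = 5/7776

P(X=5) = 5/7776 ≈ 0.06%


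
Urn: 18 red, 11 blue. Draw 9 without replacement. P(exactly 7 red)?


Hypergeometric: C(18,7)×C(11,2)/C(29,9)
= 31824×55/10015005 = 816/4669

P(X=7) = 816/4669 ≈ 17.48%


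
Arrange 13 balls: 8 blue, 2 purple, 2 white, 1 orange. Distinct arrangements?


13!/(8!×2!×2!×1!) = 38610

38610


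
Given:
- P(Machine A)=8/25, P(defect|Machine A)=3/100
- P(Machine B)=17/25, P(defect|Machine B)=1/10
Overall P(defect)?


P(B) = Σ P(B|Aᵢ)×P(Aᵢ)
  3/100×8/25 = 6/625
  1/10×17/25 = 17/250
Sum = 97/1250

P(defect) = 97/1250 ≈ 7.76%


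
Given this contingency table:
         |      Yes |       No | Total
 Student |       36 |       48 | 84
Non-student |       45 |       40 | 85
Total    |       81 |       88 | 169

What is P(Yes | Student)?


P(Yes | Student) = 36/(36+48) = 36/84 = 3/7

P(Yes|Student) = 3/7 ≈ 42.86%


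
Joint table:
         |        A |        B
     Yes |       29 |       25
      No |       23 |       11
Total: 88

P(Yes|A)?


P(Yes|A) = 29/(29+23) = 29/52

P = 29/52 ≈ 55.77%


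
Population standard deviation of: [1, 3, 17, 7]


Mean = 28/4 = 7
  (1-7)²=36
  (3-7)²=16
  (17-7)²=100
  (7-7)²=0
Σ(x-μ)² = 152
σ² = 152/4 = 38

σ = √(38) ≈ 6.1644


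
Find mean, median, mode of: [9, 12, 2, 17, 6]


Sorted: [2, 6, 9, 12, 17]
Mean = 46/5
Median = 9
Freq: {9: 1, 12: 1, 2: 1, 17: 1, 6: 1}
Mode: No mode

Mean=46/5, Median=9, Mode=No mode


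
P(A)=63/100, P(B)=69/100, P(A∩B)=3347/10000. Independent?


P(A)×P(B) = 4347/10000
P(A∩B) = 3347/10000
Not equal → NOT independent

No, not independent


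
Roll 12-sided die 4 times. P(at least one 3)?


P(no 3)^4 = (11/12)^4 = 14641/20736
P(≥1) = 1 - 14641/20736 = 6095/20736

P = 6095/20736 ≈ 29.39%


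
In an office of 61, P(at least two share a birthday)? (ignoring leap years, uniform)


P(all different) = Π(365-i)/365 for i=0..60
= 0.004911
P(match) = 1 - 0.004911 = 0.995089

P ≈ 0.9951 ≈ 99.51%


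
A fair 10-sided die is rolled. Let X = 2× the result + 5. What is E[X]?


E[die] = (1+10)/2 = 11/2
E[X] = 2×11/2 + 5 = 16

E[X] = 16


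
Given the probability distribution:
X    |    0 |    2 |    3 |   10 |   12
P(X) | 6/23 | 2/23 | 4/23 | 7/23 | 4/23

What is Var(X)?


E[X] = 134/23
E[X²] = 1320/23
Var(X) = E[X²] - (E[X])² = 1320/23 - 17956/529 = 12404/529

Var(X) = 12404/529 ≈ 23.4480


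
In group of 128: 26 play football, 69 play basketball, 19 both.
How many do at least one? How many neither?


|A∪B| = 26+69-19 = 76
Neither = 128-76 = 52

At least one: 76; Neither: 52


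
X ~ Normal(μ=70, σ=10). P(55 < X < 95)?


z₁=(55-70)/10=-1.5, z₂=(95-70)/10=2.5
P = Φ(2.5) - Φ(-1.5) = 0.993790 - 0.066807 = 0.926983 ≈ 0.9270

P(55 < X < 95) ≈ 0.9270


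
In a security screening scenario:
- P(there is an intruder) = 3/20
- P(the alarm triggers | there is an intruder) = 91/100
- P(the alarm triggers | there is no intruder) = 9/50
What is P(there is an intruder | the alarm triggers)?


Using Bayes' theorem:
P(A|B) = P(B|A)·P(A) / P(B)

P(the alarm triggers) = 91/100 × 3/20 + 9/50 × 17/20
= 273/2000 + 153/1000 = 579/2000

P(there is an intruder|the alarm triggers) = (273/2000) / (579/2000) = 91/193

P(there is an intruder|the alarm triggers) = 91/193 ≈ 47.15%


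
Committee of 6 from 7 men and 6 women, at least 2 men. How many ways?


Count by #men:
  2M,4W: C(7,2)×C(6,4)=315
  3M,3W: C(7,3)×C(6,3)=700
  4M,2W: C(7,4)×C(6,2)=525
  5M,1W: C(7,5)×C(6,1)=126
  6M,0W: C(7,6)×C(6,0)=7
Total = 1673

1673


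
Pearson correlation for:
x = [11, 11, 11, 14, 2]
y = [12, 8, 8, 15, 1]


n=5, Σx=49, Σy=44, Σxy=520, Σx²=563, Σy²=498
r = (5×520 - 49×44)/√((5×563 - 49²)(5×498 - 44²))
= 444/√(414×554) = 444/√229356 ≈ 444/478.9113 ≈ 0.9271

r ≈ 0.9271


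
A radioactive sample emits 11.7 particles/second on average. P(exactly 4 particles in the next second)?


Poisson(λ=11.7): P(X=4) = e^(-λ)×λ^k/k!
= e^(-11.7) × 11.7^4 / 4!
≈ 8.293819161e-06 × 18738.8721 / 24 ≈ 0.006476

P(X=4) ≈ 0.006476 ≈ 0.65%


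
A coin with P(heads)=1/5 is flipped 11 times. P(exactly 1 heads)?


Binomial: P(X=1) = C(11,1)×p^1×(1-p)^10
= 11 × 1/5 × 1048576/9765625 = 11534336/48828125

P(X=1) = 11534336/48828125 ≈ 23.62%


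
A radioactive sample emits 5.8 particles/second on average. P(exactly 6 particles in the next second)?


Poisson(λ=5.8): P(X=6) = e^(-λ)×λ^k/k!
= e^(-5.8) × 5.8^6 / 6!
≈ 0.003027554745 × 38068.692544 / 720 ≈ 0.160076

P(X=6) ≈ 0.160076 ≈ 16.01%


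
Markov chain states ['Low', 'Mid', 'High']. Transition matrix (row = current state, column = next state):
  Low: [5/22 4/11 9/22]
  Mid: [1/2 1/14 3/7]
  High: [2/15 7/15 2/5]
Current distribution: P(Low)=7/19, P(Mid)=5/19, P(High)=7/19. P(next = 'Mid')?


P(next=Mid) = Σᵢ P(now=i)×P(i→Mid)
= 7/19×4/11 + 5/19×1/14 + 7/19×7/15
= 28/209 + 5/266 + 49/285 = 14251/43890

P = 14251/43890 ≈ 0.3247


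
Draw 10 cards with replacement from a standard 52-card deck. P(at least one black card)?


P(not a black card) = 26/52 = 1/2
P(none in 10 draws) = (1/2)^10 = 1/1024
P(≥1 black card) = 1 - 1/1024 = 1023/1024

P = 1023/1024 ≈ 99.90%


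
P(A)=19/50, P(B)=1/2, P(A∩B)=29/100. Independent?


P(A)×P(B) = 19/100
P(A∩B) = 29/100
Not equal → NOT independent

No, not independent


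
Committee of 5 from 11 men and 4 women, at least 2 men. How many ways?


Count by #men:
  2M,3W: C(11,2)×C(4,3)=220
  3M,2W: C(11,3)×C(4,2)=990
  4M,1W: C(11,4)×C(4,1)=1320
  5M,0W: C(11,5)×C(4,0)=462
Total = 2992

2992


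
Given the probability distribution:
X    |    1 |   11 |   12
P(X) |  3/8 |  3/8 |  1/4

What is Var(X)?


E[X] = 15/2
E[X²] = 327/4
Var(X) = E[X²] - (E[X])² = 327/4 - 225/4 = 51/2

Var(X) = 51/2 ≈ 25.5000


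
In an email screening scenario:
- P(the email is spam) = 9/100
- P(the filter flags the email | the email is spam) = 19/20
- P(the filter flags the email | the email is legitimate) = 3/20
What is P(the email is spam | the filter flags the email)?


Using Bayes' theorem:
P(A|B) = P(B|A)·P(A) / P(B)

P(the filter flags the email) = 19/20 × 9/100 + 3/20 × 91/100
= 171/2000 + 273/2000 = 111/500

P(the email is spam|the filter flags the email) = (171/2000) / (111/500) = 57/148

P(the email is spam|the filter flags the email) = 57/148 ≈ 38.51%


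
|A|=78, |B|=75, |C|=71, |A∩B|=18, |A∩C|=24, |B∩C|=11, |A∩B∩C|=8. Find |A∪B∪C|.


|A∪B∪C| = 78+75+71-18-24-11+8 = 179

|A∪B∪C| = 179


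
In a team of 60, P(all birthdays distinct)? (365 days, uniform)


P(all different) = Π(365-i)/365 for i=0..59
= (365/365)×(364/365)×...×(306/365)
= 0.005877

P ≈ 0.0059 ≈ 0.59%


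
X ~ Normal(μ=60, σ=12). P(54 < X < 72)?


z₁=(54-60)/12=-0.5, z₂=(72-60)/12=1.0
P = Φ(1.0) - Φ(-0.5) = 0.841345 - 0.308538 = 0.532807 ≈ 0.5328

P(54 < X < 72) ≈ 0.5328


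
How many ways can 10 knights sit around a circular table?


Circular arrangements of 10 distinct objects: fix one position to break rotational symmetry.
(n-1)! = 9! = 362880

362880


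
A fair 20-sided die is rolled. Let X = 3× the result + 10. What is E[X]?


E[die] = (1+20)/2 = 21/2
E[X] = 3×21/2 + 10 = 83/2

E[X] = 83/2


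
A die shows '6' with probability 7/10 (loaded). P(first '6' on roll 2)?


Geometric: P(X=2) = (1-p)^(k-1)×p = (3/10)^1×7/10 = 21/100

P(X=2) = 21/100 ≈ 21.00%


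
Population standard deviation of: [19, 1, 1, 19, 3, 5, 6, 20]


Mean = 74/8 = 37/4
  (19-37/4)²=1521/16
  (1-37/4)²=1089/16
  (1-37/4)²=1089/16
  (19-37/4)²=1521/16
  (3-37/4)²=625/16
  (5-37/4)²=289/16
  (6-37/4)²=169/16
  (20-37/4)²=1849/16
Σ(x-μ)² = 1019/2
σ² = (1019/2)/8 = 1019/16

σ = √(1019/16) ≈ 7.9804


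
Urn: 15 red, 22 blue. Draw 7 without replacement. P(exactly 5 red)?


Hypergeometric: C(15,5)×C(22,2)/C(37,7)
= 3003×231/10295472 = 21021/311984

P(X=5) = 21021/311984 ≈ 6.74%


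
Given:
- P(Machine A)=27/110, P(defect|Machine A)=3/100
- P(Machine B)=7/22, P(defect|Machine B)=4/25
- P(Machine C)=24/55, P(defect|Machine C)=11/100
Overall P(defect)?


P(B) = Σ P(B|Aᵢ)×P(Aᵢ)
  3/100×27/110 = 81/11000
  4/25×7/22 = 14/275
  11/100×24/55 = 6/125
Sum = 1169/11000

P(defect) = 1169/11000 ≈ 10.63%


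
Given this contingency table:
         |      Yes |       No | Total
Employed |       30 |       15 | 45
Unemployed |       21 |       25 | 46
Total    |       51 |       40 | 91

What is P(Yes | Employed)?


P(Yes | Employed) = 30/(30+15) = 30/45 = 2/3

P(Yes|Employed) = 2/3 ≈ 66.67%


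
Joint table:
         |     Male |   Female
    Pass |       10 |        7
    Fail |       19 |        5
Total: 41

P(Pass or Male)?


P(Pass∨Male) = P(Pass) + P(Male) - P(Pass∧Male)
= (17 + 29 - 10)/41 = 36/41

P = 36/41 ≈ 87.80%


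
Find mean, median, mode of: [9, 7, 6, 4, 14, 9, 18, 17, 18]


Sorted: [4, 6, 7, 9, 9, 14, 17, 18, 18]
Mean = 102/9 = 34/3
Median = 9
Freq: {9: 2, 7: 1, 6: 1, 4: 1, 14: 1, 18: 2, 17: 1}
Mode: [9, 18]

Mean=34/3, Median=9, Mode=[9, 18]


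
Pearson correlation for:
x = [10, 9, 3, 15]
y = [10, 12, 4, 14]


n=4, Σx=37, Σy=40, Σxy=430, Σx²=415, Σy²=456
r = (4×430 - 37×40)/√((4×415 - 37²)(4×456 - 40²))
= 240/√(291×224) = 240/√65184 ≈ 240/255.3116 ≈ 0.9400

r ≈ 0.9400


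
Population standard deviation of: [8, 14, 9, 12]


Mean = 43/4
  (8-43/4)²=121/16
  (14-43/4)²=169/16
  (9-43/4)²=49/16
  (12-43/4)²=25/16
Σ(x-μ)² = 91/4
σ² = (91/4)/4 = 91/16

σ = √(91/16) ≈ 2.3848


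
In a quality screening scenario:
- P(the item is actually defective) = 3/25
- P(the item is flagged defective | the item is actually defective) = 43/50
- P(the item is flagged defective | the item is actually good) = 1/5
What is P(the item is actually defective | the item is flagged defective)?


Using Bayes' theorem:
P(A|B) = P(B|A)·P(A) / P(B)

P(the item is flagged defective) = 43/50 × 3/25 + 1/5 × 22/25
= 129/1250 + 22/125 = 349/1250

P(the item is actually defective|the item is flagged defective) = (129/1250) / (349/1250) = 129/349

P(the item is actually defective|the item is flagged defective) = 129/349 ≈ 36.96%


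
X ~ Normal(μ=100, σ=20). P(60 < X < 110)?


z₁=(60-100)/20=-2.0, z₂=(110-100)/20=0.5
P = Φ(0.5) - Φ(-2.0) = 0.691462 - 0.022750 = 0.668712 ≈ 0.6687

P(60 < X < 110) ≈ 0.6687


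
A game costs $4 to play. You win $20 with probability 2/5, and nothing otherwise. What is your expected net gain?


E[gain] = (20-4)×2/5 + (-4)×3/5
= 32/5 - 12/5 = 4

Expected net gain = $4 ≈ $4.00


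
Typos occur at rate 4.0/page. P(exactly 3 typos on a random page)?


Poisson(λ=4.0): P(X=3) = e^(-λ)×λ^k/k!
= e^(-4.0) × 4.0^3 / 3!
≈ 0.01831563889 × 64 / 6 ≈ 0.195367

P(X=3) ≈ 0.195367 ≈ 19.54%


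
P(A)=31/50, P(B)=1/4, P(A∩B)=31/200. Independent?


P(A)×P(B) = 31/200
P(A∩B) = 31/200
Equal ✓ → Independent

Yes, independent


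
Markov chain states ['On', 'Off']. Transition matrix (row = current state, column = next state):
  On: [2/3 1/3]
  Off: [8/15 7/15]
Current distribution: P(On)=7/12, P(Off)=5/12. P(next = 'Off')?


P(next=Off) = Σᵢ P(now=i)×P(i→Off)
= 7/12×1/3 + 5/12×7/15
= 7/36 + 7/36 = 7/18

P = 7/18 ≈ 0.3889


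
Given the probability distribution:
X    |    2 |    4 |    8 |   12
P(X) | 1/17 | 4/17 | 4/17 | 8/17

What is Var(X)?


E[X] = 146/17
E[X²] = 1476/17
Var(X) = E[X²] - (E[X])² = 1476/17 - 21316/289 = 3776/289

Var(X) = 3776/289 ≈ 13.0657


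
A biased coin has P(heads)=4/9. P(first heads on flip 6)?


Geometric: P(X=6) = (1-p)^(k-1)×p = (5/9)^5×4/9 = 12500/531441

P(X=6) = 12500/531441 ≈ 2.35%


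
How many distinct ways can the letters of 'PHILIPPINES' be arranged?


Letters: 11, freq: {'P': 3, 'H': 1, 'I': 3, 'L': 1, 'N': 1, 'E': 1, 'S': 1}
11!/(3!×1!×3!×1!×1!×1!×1!) = 39916800/36 = 1108800

1108800


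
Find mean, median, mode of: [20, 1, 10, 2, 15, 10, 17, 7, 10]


Sorted: [1, 2, 7, 10, 10, 10, 15, 17, 20]
Mean = 92/9
Median = 10
Freq: {20: 1, 1: 1, 10: 3, 2: 1, 15: 1, 17: 1, 7: 1}
Mode: [10]

Mean=92/9, Median=10, Mode=10


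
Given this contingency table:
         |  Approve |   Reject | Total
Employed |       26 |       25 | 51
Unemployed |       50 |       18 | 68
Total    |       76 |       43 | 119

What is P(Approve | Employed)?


P(Approve | Employed) = 26/(26+25) = 26/51

P(Approve|Employed) = 26/51 ≈ 50.98%


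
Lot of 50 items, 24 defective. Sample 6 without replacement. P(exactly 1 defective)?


Hypergeometric: C(24,1)×C(26,5)/C(50,6)
= 24×65780/15890700 = 1144/11515

P(X=1) = 1144/11515 ≈ 9.93%


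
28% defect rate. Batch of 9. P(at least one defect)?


P(all good) = (18/25)^9 = 198359290368/3814697265625
P(≥1 defect) = 3616337975257/3814697265625

P = 3616337975257/3814697265625 ≈ 94.80%


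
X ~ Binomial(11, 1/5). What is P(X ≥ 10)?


P(X ≥ 10) = Σ P(X=i) for i=10..11
P(X=10) = 44/48828125
P(X=11) = 1/48828125
Sum = 9/9765625

P(X ≥ 10) = 9/9765625 ≈ 0.00%


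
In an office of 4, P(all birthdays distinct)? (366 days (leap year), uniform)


P(all different) = Π(366-i)/366 for i=0..3
= (366/366)×(365/366)×...×(363/366)
= 0.983689

P ≈ 0.9837 ≈ 98.37%


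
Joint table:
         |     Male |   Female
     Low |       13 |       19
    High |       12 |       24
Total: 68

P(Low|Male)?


P(Low|Male) = 13/(13+12) = 13/25

P = 13/25 ≈ 52.00%


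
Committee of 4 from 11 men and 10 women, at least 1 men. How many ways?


Count by #men:
  1M,3W: C(11,1)×C(10,3)=1320
  2M,2W: C(11,2)×C(10,2)=2475
  3M,1W: C(11,3)×C(10,1)=1650
  4M,0W: C(11,4)×C(10,0)=330
Total = 5775

5775


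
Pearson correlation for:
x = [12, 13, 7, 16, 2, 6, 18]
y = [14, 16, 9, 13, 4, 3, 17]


n=7, Σx=74, Σy=76, Σxy=979, Σx²=982, Σy²=1016
r = (7×979 - 74×76)/√((7×982 - 74²)(7×1016 - 76²))
= 1229/√(1398×1336) = 1229/√1867728 ≈ 1229/1366.6485 ≈ 0.8993

r ≈ 0.8993


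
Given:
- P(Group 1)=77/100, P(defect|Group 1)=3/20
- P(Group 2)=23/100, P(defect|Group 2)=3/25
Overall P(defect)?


P(B) = Σ P(B|Aᵢ)×P(Aᵢ)
  3/20×77/100 = 231/2000
  3/25×23/100 = 69/2500
Sum = 1431/10000

P(defect) = 1431/10000 ≈ 14.31%


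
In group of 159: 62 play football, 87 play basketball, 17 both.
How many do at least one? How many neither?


|A∪B| = 62+87-17 = 132
Neither = 159-132 = 27

At least one: 132; Neither: 27


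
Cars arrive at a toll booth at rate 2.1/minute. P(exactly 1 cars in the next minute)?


Poisson(λ=2.1): P(X=1) = e^(-λ)×λ^k/k!
= e^(-2.1) × 2.1^1 / 1!
≈ 0.1224564283 × 2.1 / 1 ≈ 0.257158

P(X=1) ≈ 0.257158 ≈ 25.72%


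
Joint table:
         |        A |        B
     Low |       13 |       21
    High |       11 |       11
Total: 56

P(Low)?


P(Low) = (13+21)/56 = 34/56 = 17/28

P(Low) = 17/28 ≈ 60.71%


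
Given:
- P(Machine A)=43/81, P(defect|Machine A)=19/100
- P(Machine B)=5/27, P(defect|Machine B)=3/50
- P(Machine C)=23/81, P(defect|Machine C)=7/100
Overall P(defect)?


P(B) = Σ P(B|Aᵢ)×P(Aᵢ)
  19/100×43/81 = 817/8100
  3/50×5/27 = 1/90
  7/100×23/81 = 161/8100
Sum = 89/675

P(defect) = 89/675 ≈ 13.19%


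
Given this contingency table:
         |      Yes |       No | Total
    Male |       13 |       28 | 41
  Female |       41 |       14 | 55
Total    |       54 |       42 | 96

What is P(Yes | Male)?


P(Yes | Male) = 13/(13+28) = 13/41

P(Yes|Male) = 13/41 ≈ 31.71%


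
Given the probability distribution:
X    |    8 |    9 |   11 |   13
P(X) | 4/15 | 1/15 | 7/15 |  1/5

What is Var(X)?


E[X] = 157/15
E[X²] = 1691/15
Var(X) = E[X²] - (E[X])² = 1691/15 - 24649/225 = 716/225

Var(X) = 716/225 ≈ 3.1822


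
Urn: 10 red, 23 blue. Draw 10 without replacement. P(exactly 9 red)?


Hypergeometric: C(10,9)×C(23,1)/C(33,10)
= 10×23/92561040 = 23/9256104

P(X=9) = 23/9256104 ≈ 0.00%


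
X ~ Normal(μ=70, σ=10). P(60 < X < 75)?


z₁=(60-70)/10=-1.0, z₂=(75-70)/10=0.5
P = Φ(0.5) - Φ(-1.0) = 0.691462 - 0.158655 = 0.532807 ≈ 0.5328

P(60 < X < 75) ≈ 0.5328


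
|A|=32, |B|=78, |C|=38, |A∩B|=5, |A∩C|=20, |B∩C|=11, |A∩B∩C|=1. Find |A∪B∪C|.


|A∪B∪C| = 32+78+38-5-20-11+1 = 113

|A∪B∪C| = 113


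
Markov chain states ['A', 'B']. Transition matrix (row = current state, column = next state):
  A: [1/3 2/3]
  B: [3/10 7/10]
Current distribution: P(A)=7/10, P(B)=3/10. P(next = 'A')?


P(next=A) = Σᵢ P(now=i)×P(i→A)
= 7/10×1/3 + 3/10×3/10
= 7/30 + 9/100 = 97/300

P = 97/300 ≈ 0.3233


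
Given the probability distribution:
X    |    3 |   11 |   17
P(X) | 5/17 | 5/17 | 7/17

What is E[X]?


E[X] = Σ x·P(X=x)
= (3)×(5/17) + (11)×(5/17) + (17)×(7/17)
= 189/17

E[X] = 189/17


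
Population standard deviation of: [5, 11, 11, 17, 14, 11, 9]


Mean = 78/7
  (5-78/7)²=1849/49
  (11-78/7)²=1/49
  (11-78/7)²=1/49
  (17-78/7)²=1681/49
  (14-78/7)²=400/49
  (11-78/7)²=1/49
  (9-78/7)²=225/49
Σ(x-μ)² = 594/7
σ² = (594/7)/7 = 594/49

σ = √(594/49) ≈ 3.4817


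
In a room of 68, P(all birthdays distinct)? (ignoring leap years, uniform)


P(all different) = Π(365-i)/365 for i=0..67
= (365/365)×(364/365)×...×(298/365)
= 0.001274

P ≈ 0.0013 ≈ 0.13%


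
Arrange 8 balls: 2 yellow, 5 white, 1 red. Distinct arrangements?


8!/(2!×5!×1!) = 168

168


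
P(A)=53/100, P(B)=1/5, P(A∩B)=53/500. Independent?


P(A)×P(B) = 53/500
P(A∩B) = 53/500
Equal ✓ → Independent

Yes, independent


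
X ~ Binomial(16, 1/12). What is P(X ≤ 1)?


P(X ≤ 1) = Σ P(X=i) for i=0..1
P(X=0) = 45949729863572161/184884258895036416
P(X=1) = 4177248169415651/11555266180939776
Sum = 4177248169415651/6847565144260608

P(X ≤ 1) = 4177248169415651/6847565144260608 ≈ 61.00%


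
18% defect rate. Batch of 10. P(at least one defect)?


P(all good) = (41/50)^10 = 13422659310152401/97656250000000000
P(≥1 defect) = 84233590689847599/97656250000000000

P = 84233590689847599/97656250000000000 ≈ 86.26%


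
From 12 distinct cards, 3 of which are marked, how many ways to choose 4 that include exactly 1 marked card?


Choose 1 of the 3 marked cards and 3 of the other 9 cards:
C(3,1)×C(9,3) = 3×84 = 252

252


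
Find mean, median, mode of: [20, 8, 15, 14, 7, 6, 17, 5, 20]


Sorted: [5, 6, 7, 8, 14, 15, 17, 20, 20]
Mean = 112/9
Median = 14
Freq: {20: 2, 8: 1, 15: 1, 14: 1, 7: 1, 6: 1, 17: 1, 5: 1}
Mode: [20]

Mean=112/9, Median=14, Mode=20


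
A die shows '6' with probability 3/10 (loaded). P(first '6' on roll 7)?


Geometric: P(X=7) = (1-p)^(k-1)×p = (7/10)^6×3/10 = 352947/10000000

P(X=7) = 352947/10000000 ≈ 3.53%


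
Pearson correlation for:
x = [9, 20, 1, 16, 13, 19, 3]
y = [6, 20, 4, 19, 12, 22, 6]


n=7, Σx=81, Σy=89, Σxy=1354, Σx²=1277, Σy²=1477
r = (7×1354 - 81×89)/√((7×1277 - 81²)(7×1477 - 89²))
= 2269/√(2378×2418) = 2269/√5750004 ≈ 2269/2397.9166 ≈ 0.9462

r ≈ 0.9462


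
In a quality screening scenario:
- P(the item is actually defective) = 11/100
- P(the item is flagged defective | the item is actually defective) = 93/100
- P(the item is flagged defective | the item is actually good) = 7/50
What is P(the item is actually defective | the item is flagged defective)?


Using Bayes' theorem:
P(A|B) = P(B|A)·P(A) / P(B)

P(the item is flagged defective) = 93/100 × 11/100 + 7/50 × 89/100
= 1023/10000 + 623/5000 = 2269/10000

P(the item is actually defective|the item is flagged defective) = (1023/10000) / (2269/10000) = 1023/2269

P(the item is actually defective|the item is flagged defective) = 1023/2269 ≈ 45.09%


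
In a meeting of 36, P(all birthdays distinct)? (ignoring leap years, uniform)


P(all different) = Π(365-i)/365 for i=0..35
= (365/365)×(364/365)×...×(330/365)
= 0.167818

P ≈ 0.1678 ≈ 16.78%


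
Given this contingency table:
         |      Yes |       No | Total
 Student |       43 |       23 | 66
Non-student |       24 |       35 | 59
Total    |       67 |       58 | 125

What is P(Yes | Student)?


P(Yes | Student) = 43/(43+23) = 43/66

P(Yes|Student) = 43/66 ≈ 65.15%


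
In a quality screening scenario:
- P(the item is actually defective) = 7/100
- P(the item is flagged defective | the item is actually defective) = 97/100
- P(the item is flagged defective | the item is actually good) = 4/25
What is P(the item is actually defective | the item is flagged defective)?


Using Bayes' theorem:
P(A|B) = P(B|A)·P(A) / P(B)

P(the item is flagged defective) = 97/100 × 7/100 + 4/25 × 93/100
= 679/10000 + 93/625 = 2167/10000

P(the item is actually defective|the item is flagged defective) = (679/10000) / (2167/10000) = 679/2167

P(the item is actually defective|the item is flagged defective) = 679/2167 ≈ 31.33%


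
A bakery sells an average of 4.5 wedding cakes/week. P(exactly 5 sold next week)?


Poisson(λ=4.5): P(X=5) = e^(-λ)×λ^k/k!
= e^(-4.5) × 4.5^5 / 5!
≈ 0.01110899654 × 1845.28125 / 120 ≈ 0.170827

P(X=5) ≈ 0.170827 ≈ 17.08%


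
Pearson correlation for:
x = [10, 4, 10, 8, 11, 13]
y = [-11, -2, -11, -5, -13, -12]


n=6, Σx=56, Σy=-54, Σxy=-567, Σx²=570, Σy²=584
r = (6×(-567) - 56×(-54))/√((6×570 - 56²)(6×584 - (-54)²))
= -378/√(284×588) = -378/√166992 ≈ -378/408.6465 ≈ -0.9250

r ≈ -0.9250


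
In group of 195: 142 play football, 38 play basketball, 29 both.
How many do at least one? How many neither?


|A∪B| = 142+38-29 = 151
Neither = 195-151 = 44

At least one: 151; Neither: 44


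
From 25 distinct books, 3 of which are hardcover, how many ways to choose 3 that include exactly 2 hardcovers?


Choose 2 of the 3 hardcovers and 1 of the other 22 books:
C(3,2)×C(22,1) = 3×22 = 66

66


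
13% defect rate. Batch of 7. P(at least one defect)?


P(all good) = (87/100)^7 = 37725479487783/100000000000000
P(≥1 defect) = 62274520512217/100000000000000

P = 62274520512217/100000000000000 ≈ 62.27%


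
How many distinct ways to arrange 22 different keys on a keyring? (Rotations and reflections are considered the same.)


Free circular arrangements: rotations and reflections both identified.
(n-1)!/2 = 21!/2 = 51090942171709440000/2 = 25545471085854720000

25545471085854720000


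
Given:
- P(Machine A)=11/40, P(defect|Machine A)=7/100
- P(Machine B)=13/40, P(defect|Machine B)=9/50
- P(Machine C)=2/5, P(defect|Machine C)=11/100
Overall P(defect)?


P(B) = Σ P(B|Aᵢ)×P(Aᵢ)
  7/100×11/40 = 77/4000
  9/50×13/40 = 117/2000
  11/100×2/5 = 11/250
Sum = 487/4000

P(defect) = 487/4000 ≈ 12.17%


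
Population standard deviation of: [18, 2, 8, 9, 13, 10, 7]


Mean = 67/7
  (18-67/7)²=3481/49
  (2-67/7)²=2809/49
  (8-67/7)²=121/49
  (9-67/7)²=16/49
  (13-67/7)²=576/49
  (10-67/7)²=9/49
  (7-67/7)²=324/49
Σ(x-μ)² = 1048/7
σ² = (1048/7)/7 = 1048/49

σ = √(1048/49) ≈ 4.6247


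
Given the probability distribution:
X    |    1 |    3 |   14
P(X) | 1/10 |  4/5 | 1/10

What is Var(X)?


E[X] = 39/10
E[X²] = 269/10
Var(X) = E[X²] - (E[X])² = 269/10 - 1521/100 = 1169/100

Var(X) = 1169/100 ≈ 11.6900


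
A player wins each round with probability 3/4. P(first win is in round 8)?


Geometric: P(X=8) = (1-p)^(k-1)×p = (1/4)^7×3/4 = 3/65536

P(X=8) = 3/65536 ≈ 0.00%


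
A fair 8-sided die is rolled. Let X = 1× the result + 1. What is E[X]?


E[die] = (1+8)/2 = 9/2
E[X] = 1×9/2 + 1 = 11/2

E[X] = 11/2


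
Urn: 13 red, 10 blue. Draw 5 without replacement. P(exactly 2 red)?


Hypergeometric: C(13,2)×C(10,3)/C(23,5)
= 78×120/33649 = 9360/33649

P(X=2) = 9360/33649 ≈ 27.82%


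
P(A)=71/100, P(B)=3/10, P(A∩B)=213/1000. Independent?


P(A)×P(B) = 213/1000
P(A∩B) = 213/1000
Equal ✓ → Independent

Yes, independent


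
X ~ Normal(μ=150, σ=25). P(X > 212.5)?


z = (212.5-150)/25 = 2.5
P(X > 212.5) = 1 - P(Z ≤ 2.5) = 1 - 0.9938 = 0.0062

P(X > 212.5) ≈ 0.0062


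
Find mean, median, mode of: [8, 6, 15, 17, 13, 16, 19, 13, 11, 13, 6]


Sorted: [6, 6, 8, 11, 13, 13, 13, 15, 16, 17, 19]
Mean = 137/11
Median = 13
Freq: {8: 1, 6: 2, 15: 1, 17: 1, 13: 3, 16: 1, 19: 1, 11: 1}
Mode: [13]

Mean=137/11, Median=13, Mode=13


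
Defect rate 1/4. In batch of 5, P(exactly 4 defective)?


Binomial: P(X=4) = C(5,4)×p^4×(1-p)^1
= 5 × 1/256 × 3/4 = 15/1024

P(X=4) = 15/1024 ≈ 1.46%


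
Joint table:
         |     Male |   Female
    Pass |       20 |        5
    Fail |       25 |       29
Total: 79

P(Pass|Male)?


P(Pass|Male) = 20/(20+25) = 20/45 = 4/9

P = 4/9 ≈ 44.44%


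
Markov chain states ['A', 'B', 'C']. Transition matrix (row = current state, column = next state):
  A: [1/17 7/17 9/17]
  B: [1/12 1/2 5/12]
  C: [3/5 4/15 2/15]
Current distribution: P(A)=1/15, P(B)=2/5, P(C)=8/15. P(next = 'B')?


P(next=B) = Σᵢ P(now=i)×P(i→B)
= 1/15×7/17 + 2/5×1/2 + 8/15×4/15
= 7/255 + 1/5 + 32/225 = 1414/3825

P = 1414/3825 ≈ 0.3697


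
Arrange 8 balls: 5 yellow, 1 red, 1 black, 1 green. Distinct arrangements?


8!/(5!×1!×1!×1!) = 336

336


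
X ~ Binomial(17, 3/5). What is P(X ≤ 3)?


P(X ≤ 3) = Σ P(X=i) for i=0..3
P(X=0) = 131072/762939453125
P(X=1) = 3342336/762939453125
P(X=2) = 40108032/762939453125
P(X=3) = 60162048/152587890625
Sum = 68878336/152587890625

P(X ≤ 3) = 68878336/152587890625 ≈ 0.05%


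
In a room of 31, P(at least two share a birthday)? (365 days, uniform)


P(all different) = Π(365-i)/365 for i=0..30
= 0.269545
P(match) = 1 - 0.269545 = 0.730455

P ≈ 0.7305 ≈ 73.05%


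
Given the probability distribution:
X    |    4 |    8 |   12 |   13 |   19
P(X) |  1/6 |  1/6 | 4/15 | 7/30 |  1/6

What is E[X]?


E[X] = Σ x·P(X=x)
= (4)×(1/6) + (8)×(1/6) + (12)×(4/15) + (13)×(7/30) + (19)×(1/6)
= 57/5

E[X] = 57/5


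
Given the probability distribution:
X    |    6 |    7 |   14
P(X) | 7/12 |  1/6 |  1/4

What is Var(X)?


E[X] = 49/6
E[X²] = 469/6
Var(X) = E[X²] - (E[X])² = 469/6 - 2401/36 = 413/36

Var(X) = 413/36 ≈ 11.4722


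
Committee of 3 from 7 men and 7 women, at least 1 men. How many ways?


Count by #men:
  1M,2W: C(7,1)×C(7,2)=147
  2M,1W: C(7,2)×C(7,1)=147
  3M,0W: C(7,3)×C(7,0)=35
Total = 329

329


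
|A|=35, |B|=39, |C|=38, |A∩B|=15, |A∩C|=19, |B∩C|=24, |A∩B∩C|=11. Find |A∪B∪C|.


|A∪B∪C| = 35+39+38-15-19-24+11 = 65

|A∪B∪C| = 65


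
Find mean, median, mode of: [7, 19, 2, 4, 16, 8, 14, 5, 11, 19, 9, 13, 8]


Sorted: [2, 4, 5, 7, 8, 8, 9, 11, 13, 14, 16, 19, 19]
Mean = 135/13
Median = 9
Freq: {7: 1, 19: 2, 2: 1, 4: 1, 16: 1, 8: 2, 14: 1, 5: 1, 11: 1, 9: 1, 13: 1}
Mode: [8, 19]

Mean=135/13, Median=9, Mode=[8, 19]


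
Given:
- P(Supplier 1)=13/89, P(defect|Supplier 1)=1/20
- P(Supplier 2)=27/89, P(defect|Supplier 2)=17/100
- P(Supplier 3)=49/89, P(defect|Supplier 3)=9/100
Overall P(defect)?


P(B) = Σ P(B|Aᵢ)×P(Aᵢ)
  1/20×13/89 = 13/1780
  17/100×27/89 = 459/8900
  9/100×49/89 = 441/8900
Sum = 193/1780

P(defect) = 193/1780 ≈ 10.84%


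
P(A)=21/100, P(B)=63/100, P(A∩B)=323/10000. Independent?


P(A)×P(B) = 1323/10000
P(A∩B) = 323/10000
Not equal → NOT independent

No, not independent


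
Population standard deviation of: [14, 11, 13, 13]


Mean = 51/4
  (14-51/4)²=25/16
  (11-51/4)²=49/16
  (13-51/4)²=1/16
  (13-51/4)²=1/16
Σ(x-μ)² = 19/4
σ² = (19/4)/4 = 19/16

σ = √(19/16) ≈ 1.0897


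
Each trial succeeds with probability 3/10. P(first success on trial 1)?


Geometric: P(X=1) = (1-p)^(k-1)×p = (7/10)^0×3/10 = 3/10

P(X=1) = 3/10 ≈ 30.00%


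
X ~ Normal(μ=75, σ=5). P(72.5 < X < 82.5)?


z₁=(72.5-75)/5=-0.5, z₂=(82.5-75)/5=1.5
P = Φ(1.5) - Φ(-0.5) = 0.933193 - 0.308538 = 0.624655 ≈ 0.6247

P(72.5 < X < 82.5) ≈ 0.6247


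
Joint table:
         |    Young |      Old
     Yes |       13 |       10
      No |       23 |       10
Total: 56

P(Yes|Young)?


P(Yes|Young) = 13/(13+23) = 13/36

P = 13/36 ≈ 36.11%


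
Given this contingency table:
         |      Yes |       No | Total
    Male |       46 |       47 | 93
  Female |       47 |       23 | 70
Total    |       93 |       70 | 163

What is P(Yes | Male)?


P(Yes | Male) = 46/(46+47) = 46/93

P(Yes|Male) = 46/93 ≈ 49.46%


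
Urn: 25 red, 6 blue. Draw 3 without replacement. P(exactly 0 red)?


Hypergeometric: C(25,0)×C(6,3)/C(31,3)
= 1×20/4495 = 4/899

P(X=0) = 4/899 ≈ 0.44%


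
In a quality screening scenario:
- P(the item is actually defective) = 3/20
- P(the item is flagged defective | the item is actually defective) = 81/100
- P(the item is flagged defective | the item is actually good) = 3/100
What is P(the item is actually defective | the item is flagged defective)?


Using Bayes' theorem:
P(A|B) = P(B|A)·P(A) / P(B)

P(the item is flagged defective) = 81/100 × 3/20 + 3/100 × 17/20
= 243/2000 + 51/2000 = 147/1000

P(the item is actually defective|the item is flagged defective) = (243/2000) / (147/1000) = 81/98

P(the item is actually defective|the item is flagged defective) = 81/98 ≈ 82.65%


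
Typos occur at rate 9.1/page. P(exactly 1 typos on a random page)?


Poisson(λ=9.1): P(X=1) = e^(-λ)×λ^k/k!
= e^(-9.1) × 9.1^1 / 1!
≈ 0.0001116658085 × 9.1 / 1 ≈ 0.001016

P(X=1) ≈ 0.001016 ≈ 0.10%


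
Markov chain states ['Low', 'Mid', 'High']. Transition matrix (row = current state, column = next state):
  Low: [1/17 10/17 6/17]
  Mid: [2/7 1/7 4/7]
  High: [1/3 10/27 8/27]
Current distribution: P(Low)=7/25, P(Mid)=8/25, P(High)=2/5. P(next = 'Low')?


P(next=Low) = Σᵢ P(now=i)×P(i→Low)
= 7/25×1/17 + 8/25×2/7 + 2/5×1/3
= 7/425 + 16/175 + 2/15 = 2153/8925

P = 2153/8925 ≈ 0.2412


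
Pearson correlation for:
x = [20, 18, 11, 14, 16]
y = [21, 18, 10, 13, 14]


n=5, Σx=79, Σy=76, Σxy=1260, Σx²=1297, Σy²=1230
r = (5×1260 - 79×76)/√((5×1297 - 79²)(5×1230 - 76²))
= 296/√(244×374) = 296/√91256 ≈ 296/302.0861 ≈ 0.9799

r ≈ 0.9799


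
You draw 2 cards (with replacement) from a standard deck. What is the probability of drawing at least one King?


P(not a King) = 48/52 = 12/13
P(none in 2 draws) = (12/13)^2 = 144/169
P(≥1 King) = 1 - 144/169 = 25/169

P = 25/169 ≈ 14.79%


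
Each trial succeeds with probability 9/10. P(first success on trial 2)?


Geometric: P(X=2) = (1-p)^(k-1)×p = (1/10)^1×9/10 = 9/100

P(X=2) = 9/100 ≈ 9.00%


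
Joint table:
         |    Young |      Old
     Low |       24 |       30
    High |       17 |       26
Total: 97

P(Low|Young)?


P(Low|Young) = 24/(24+17) = 24/41

P = 24/41 ≈ 58.54%


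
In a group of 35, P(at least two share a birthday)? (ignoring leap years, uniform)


P(all different) = Π(365-i)/365 for i=0..34
= 0.185617
P(match) = 1 - 0.185617 = 0.814383

P ≈ 0.8144 ≈ 81.44%


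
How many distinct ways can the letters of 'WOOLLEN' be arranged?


Letters: 7, freq: {'W': 1, 'O': 2, 'L': 2, 'E': 1, 'N': 1}
7!/(1!×2!×2!×1!×1!) = 5040/4 = 1260

1260


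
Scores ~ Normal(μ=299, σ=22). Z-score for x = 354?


z = (x - μ)/σ = (354 - 299)/22 = 2.5

z = 2.5


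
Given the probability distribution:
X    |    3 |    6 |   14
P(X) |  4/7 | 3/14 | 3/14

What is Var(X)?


E[X] = 6
E[X²] = 384/7
Var(X) = E[X²] - (E[X])² = 384/7 - 36 = 132/7

Var(X) = 132/7 ≈ 18.8571


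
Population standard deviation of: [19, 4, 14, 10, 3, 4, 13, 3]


Mean = 70/8 = 35/4
  (19-35/4)²=1681/16
  (4-35/4)²=361/16
  (14-35/4)²=441/16
  (10-35/4)²=25/16
  (3-35/4)²=529/16
  (4-35/4)²=361/16
  (13-35/4)²=289/16
  (3-35/4)²=529/16
Σ(x-μ)² = 527/2
σ² = (527/2)/8 = 527/16

σ = √(527/16) ≈ 5.7391


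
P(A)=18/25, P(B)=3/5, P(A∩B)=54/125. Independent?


P(A)×P(B) = 54/125
P(A∩B) = 54/125
Equal ✓ → Independent

Yes, independent


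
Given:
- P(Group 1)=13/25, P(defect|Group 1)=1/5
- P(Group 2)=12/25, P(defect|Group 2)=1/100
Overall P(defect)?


P(B) = Σ P(B|Aᵢ)×P(Aᵢ)
  1/5×13/25 = 13/125
  1/100×12/25 = 3/625
Sum = 68/625

P(defect) = 68/625 ≈ 10.88%


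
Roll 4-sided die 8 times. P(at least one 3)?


P(no 3)^8 = (3/4)^8 = 6561/65536
P(≥1) = 1 - 6561/65536 = 58975/65536

P = 58975/65536 ≈ 89.99%


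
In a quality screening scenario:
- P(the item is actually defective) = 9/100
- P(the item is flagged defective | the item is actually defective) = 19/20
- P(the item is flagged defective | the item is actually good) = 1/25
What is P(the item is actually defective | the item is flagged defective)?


Using Bayes' theorem:
P(A|B) = P(B|A)·P(A) / P(B)

P(the item is flagged defective) = 19/20 × 9/100 + 1/25 × 91/100
= 171/2000 + 91/2500 = 1219/10000

P(the item is actually defective|the item is flagged defective) = (171/2000) / (1219/10000) = 855/1219

P(the item is actually defective|the item is flagged defective) = 855/1219 ≈ 70.14%


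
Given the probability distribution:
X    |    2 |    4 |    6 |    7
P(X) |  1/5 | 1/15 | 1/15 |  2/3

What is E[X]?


E[X] = Σ x·P(X=x)
= (2)×(1/5) + (4)×(1/15) + (6)×(1/15) + (7)×(2/3)
= 86/15

E[X] = 86/15


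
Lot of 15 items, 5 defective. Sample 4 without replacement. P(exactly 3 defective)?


Hypergeometric: C(5,3)×C(10,1)/C(15,4)
= 10×10/1365 = 20/273

P(X=3) = 20/273 ≈ 7.33%


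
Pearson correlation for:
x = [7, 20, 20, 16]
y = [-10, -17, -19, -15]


n=4, Σx=63, Σy=-61, Σxy=-1030, Σx²=1105, Σy²=975
r = (4×(-1030) - 63×(-61))/√((4×1105 - 63²)(4×975 - (-61)²))
= -277/√(451×179) = -277/√80729 ≈ -277/284.1285 ≈ -0.9749

r ≈ -0.9749


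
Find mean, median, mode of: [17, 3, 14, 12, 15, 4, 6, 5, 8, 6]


Sorted: [3, 4, 5, 6, 6, 8, 12, 14, 15, 17]
Mean = 90/10 = 9
Median = 7
Freq: {17: 1, 3: 1, 14: 1, 12: 1, 15: 1, 4: 1, 6: 2, 5: 1, 8: 1}
Mode: [6]

Mean=9, Median=7, Mode=6
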